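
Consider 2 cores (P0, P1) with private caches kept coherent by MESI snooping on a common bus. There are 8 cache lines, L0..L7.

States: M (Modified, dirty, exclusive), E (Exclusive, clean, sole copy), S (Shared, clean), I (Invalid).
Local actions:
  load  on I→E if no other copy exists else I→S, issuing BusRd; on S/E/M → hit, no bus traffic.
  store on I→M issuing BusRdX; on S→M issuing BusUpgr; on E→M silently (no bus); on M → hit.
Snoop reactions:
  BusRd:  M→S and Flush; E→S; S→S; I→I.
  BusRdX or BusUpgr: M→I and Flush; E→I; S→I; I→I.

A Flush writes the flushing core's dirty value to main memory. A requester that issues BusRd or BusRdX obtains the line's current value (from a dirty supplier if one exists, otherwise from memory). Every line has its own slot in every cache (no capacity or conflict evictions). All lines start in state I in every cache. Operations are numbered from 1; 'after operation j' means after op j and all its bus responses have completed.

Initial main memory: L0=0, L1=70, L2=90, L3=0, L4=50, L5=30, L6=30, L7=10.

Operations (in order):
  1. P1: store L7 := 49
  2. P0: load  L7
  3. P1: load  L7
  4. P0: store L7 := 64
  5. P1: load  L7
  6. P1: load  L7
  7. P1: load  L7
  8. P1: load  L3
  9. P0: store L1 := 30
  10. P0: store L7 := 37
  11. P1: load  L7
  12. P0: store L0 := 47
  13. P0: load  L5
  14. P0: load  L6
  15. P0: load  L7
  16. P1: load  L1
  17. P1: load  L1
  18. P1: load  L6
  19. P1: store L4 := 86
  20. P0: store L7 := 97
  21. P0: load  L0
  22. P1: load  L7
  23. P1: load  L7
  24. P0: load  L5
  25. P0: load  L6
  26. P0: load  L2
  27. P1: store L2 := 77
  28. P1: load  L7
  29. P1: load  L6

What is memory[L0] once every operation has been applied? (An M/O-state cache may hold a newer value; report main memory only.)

[1] P1: store L7 := 49 | P0:I, P1:M(49) | bus: BusRdX
[2] P0: load  L7 | P0:S(49), P1:S(49) | bus: BusRd,Flush
[3] P1: load  L7 | P0:S(49), P1:S(49) | bus: none
[4] P0: store L7 := 64 | P0:M(64), P1:I | bus: BusUpgr
[5] P1: load  L7 | P0:S(64), P1:S(64) | bus: BusRd,Flush
[6] P1: load  L7 | P0:S(64), P1:S(64) | bus: none
[7] P1: load  L7 | P0:S(64), P1:S(64) | bus: none
[8] P1: load  L3 | P0:I, P1:E(0) | bus: BusRd
[9] P0: store L1 := 30 | P0:M(30), P1:I | bus: BusRdX
[10] P0: store L7 := 37 | P0:M(37), P1:I | bus: BusUpgr
[11] P1: load  L7 | P0:S(37), P1:S(37) | bus: BusRd,Flush
[12] P0: store L0 := 47 | P0:M(47), P1:I | bus: BusRdX
[13] P0: load  L5 | P0:E(30), P1:I | bus: BusRd
[14] P0: load  L6 | P0:E(30), P1:I | bus: BusRd
[15] P0: load  L7 | P0:S(37), P1:S(37) | bus: none
[16] P1: load  L1 | P0:S(30), P1:S(30) | bus: BusRd,Flush
[17] P1: load  L1 | P0:S(30), P1:S(30) | bus: none
[18] P1: load  L6 | P0:S(30), P1:S(30) | bus: BusRd
[19] P1: store L4 := 86 | P0:I, P1:M(86) | bus: BusRdX
[20] P0: store L7 := 97 | P0:M(97), P1:I | bus: BusUpgr
[21] P0: load  L0 | P0:M(47), P1:I | bus: none
[22] P1: load  L7 | P0:S(97), P1:S(97) | bus: BusRd,Flush
[23] P1: load  L7 | P0:S(97), P1:S(97) | bus: none
[24] P0: load  L5 | P0:E(30), P1:I | bus: none
[25] P0: load  L6 | P0:S(30), P1:S(30) | bus: none
[26] P0: load  L2 | P0:E(90), P1:I | bus: BusRd
[27] P1: store L2 := 77 | P0:I, P1:M(77) | bus: BusRdX
[28] P1: load  L7 | P0:S(97), P1:S(97) | bus: none
[29] P1: load  L6 | P0:S(30), P1:S(30) | bus: none

memory[L0] = 0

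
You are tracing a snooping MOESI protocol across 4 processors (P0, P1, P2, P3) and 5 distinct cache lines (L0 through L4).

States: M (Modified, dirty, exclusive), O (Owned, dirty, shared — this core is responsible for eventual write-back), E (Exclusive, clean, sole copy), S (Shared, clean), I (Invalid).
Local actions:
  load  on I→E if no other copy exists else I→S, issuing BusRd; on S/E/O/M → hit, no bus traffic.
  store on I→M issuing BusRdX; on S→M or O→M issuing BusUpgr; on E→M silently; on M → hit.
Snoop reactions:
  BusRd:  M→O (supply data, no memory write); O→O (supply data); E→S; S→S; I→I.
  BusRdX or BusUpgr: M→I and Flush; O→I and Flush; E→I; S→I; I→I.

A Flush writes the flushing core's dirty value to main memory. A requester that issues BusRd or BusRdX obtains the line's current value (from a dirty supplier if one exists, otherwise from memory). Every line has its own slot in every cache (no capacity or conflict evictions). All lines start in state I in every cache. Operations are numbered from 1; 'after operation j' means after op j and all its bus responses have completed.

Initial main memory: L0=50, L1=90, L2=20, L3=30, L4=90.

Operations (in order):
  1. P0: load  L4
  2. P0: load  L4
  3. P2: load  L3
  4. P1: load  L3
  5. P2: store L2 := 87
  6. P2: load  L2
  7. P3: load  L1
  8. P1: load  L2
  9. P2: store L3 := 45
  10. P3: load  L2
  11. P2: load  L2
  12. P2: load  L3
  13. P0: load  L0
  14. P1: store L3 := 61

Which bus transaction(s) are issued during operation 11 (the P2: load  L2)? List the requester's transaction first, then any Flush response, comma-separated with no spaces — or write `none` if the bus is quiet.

bus = none

1. P0: load  L4  bus=[BusRd]  L4: P0=E P1=I P2=I P3=I  mem[L4]=90
2. P0: load  L4  bus=[-]  L4: P0=E P1=I P2=I P3=I  mem[L4]=90
3. P2: load  L3  bus=[BusRd]  L3: P0=I P1=I P2=E P3=I  mem[L3]=30
4. P1: load  L3  bus=[BusRd]  L3: P0=I P1=S P2=S P3=I  mem[L3]=30
5. P2: store L2 := 87  bus=[BusRdX]  L2: P0=I P1=I P2=M P3=I  mem[L2]=20
6. P2: load  L2  bus=[-]  L2: P0=I P1=I P2=M P3=I  mem[L2]=20
7. P3: load  L1  bus=[BusRd]  L1: P0=I P1=I P2=I P3=E  mem[L1]=90
8. P1: load  L2  bus=[BusRd]  L2: P0=I P1=S P2=O P3=I  mem[L2]=20
9. P2: store L3 := 45  bus=[BusUpgr]  L3: P0=I P1=I P2=M P3=I  mem[L3]=30
10. P3: load  L2  bus=[BusRd]  L2: P0=I P1=S P2=O P3=S  mem[L2]=20
11. P2: load  L2  bus=[-]  L2: P0=I P1=S P2=O P3=S  mem[L2]=20
12. P2: load  L3  bus=[-]  L3: P0=I P1=I P2=M P3=I  mem[L3]=30
13. P0: load  L0  bus=[BusRd]  L0: P0=E P1=I P2=I P3=I  mem[L0]=50
14. P1: store L3 := 61  bus=[BusRdX,Flush]  L3: P0=I P1=M P2=I P3=I  mem[L3]=45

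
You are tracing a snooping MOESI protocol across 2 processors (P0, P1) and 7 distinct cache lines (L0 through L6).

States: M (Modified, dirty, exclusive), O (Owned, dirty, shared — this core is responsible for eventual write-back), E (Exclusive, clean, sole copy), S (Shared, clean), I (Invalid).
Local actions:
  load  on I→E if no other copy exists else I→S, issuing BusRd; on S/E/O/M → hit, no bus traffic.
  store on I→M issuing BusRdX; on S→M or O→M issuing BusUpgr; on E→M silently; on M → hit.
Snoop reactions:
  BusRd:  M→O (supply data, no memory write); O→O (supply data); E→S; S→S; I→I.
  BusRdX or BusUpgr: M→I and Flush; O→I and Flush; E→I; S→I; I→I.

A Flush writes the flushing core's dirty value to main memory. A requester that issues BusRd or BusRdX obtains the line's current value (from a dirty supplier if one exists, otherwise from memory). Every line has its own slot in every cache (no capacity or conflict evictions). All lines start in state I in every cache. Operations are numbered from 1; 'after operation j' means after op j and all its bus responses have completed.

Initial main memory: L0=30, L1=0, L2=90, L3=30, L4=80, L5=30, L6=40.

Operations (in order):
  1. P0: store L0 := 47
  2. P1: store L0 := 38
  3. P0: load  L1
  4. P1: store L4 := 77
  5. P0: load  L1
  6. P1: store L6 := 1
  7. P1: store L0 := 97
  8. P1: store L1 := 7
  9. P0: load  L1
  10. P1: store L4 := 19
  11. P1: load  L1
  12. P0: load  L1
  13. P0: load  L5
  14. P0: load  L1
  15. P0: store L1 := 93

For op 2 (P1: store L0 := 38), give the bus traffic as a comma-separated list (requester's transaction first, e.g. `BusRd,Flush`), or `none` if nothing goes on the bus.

step 1: P0: store L0 := 47  ⟶  MI  (L0)  txn=BusRdX  M[L0]=30
step 2: P1: store L0 := 38  ⟶  IM  (L0)  txn=BusRdX+Flush  M[L0]=47
step 3: P0: load  L1  ⟶  EI  (L1)  txn=BusRd  M[L1]=0
step 4: P1: store L4 := 77  ⟶  IM  (L4)  txn=BusRdX  M[L4]=80
step 5: P0: load  L1  ⟶  EI  (L1)  txn=∅  M[L1]=0
step 6: P1: store L6 := 1  ⟶  IM  (L6)  txn=BusRdX  M[L6]=40
step 7: P1: store L0 := 97  ⟶  IM  (L0)  txn=∅  M[L0]=47
step 8: P1: store L1 := 7  ⟶  IM  (L1)  txn=BusRdX  M[L1]=0
step 9: P0: load  L1  ⟶  SO  (L1)  txn=BusRd  M[L1]=0
step 10: P1: store L4 := 19  ⟶  IM  (L4)  txn=∅  M[L4]=80
step 11: P1: load  L1  ⟶  SO  (L1)  txn=∅  M[L1]=0
step 12: P0: load  L1  ⟶  SO  (L1)  txn=∅  M[L1]=0
step 13: P0: load  L5  ⟶  EI  (L5)  txn=BusRd  M[L5]=30
step 14: P0: load  L1  ⟶  SO  (L1)  txn=∅  M[L1]=0
step 15: P0: store L1 := 93  ⟶  MI  (L1)  txn=BusUpgr+Flush  M[L1]=7

bus = BusRdX,Flush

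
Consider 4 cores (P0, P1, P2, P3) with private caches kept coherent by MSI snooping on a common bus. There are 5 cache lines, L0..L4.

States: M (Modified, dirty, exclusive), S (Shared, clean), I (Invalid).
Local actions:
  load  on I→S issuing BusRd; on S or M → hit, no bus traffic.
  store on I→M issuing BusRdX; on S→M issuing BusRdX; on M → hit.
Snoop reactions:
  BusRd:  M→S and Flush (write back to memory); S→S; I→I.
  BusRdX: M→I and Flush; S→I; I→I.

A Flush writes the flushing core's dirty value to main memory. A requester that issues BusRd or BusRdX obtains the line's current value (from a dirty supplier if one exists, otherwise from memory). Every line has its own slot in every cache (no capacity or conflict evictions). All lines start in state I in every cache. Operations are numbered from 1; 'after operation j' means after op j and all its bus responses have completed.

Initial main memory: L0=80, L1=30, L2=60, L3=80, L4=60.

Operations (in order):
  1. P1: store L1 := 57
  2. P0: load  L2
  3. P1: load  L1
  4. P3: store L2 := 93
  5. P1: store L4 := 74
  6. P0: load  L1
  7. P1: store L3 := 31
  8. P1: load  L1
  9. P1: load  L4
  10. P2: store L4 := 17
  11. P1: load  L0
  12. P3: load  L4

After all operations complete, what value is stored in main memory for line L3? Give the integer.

memory[L3] = 80

1. P1: store L1 := 57  bus=[BusRdX]  L1: P0=I P1=M P2=I P3=I  mem[L1]=30
2. P0: load  L2  bus=[BusRd]  L2: P0=S P1=I P2=I P3=I  mem[L2]=60
3. P1: load  L1  bus=[-]  L1: P0=I P1=M P2=I P3=I  mem[L1]=30
4. P3: store L2 := 93  bus=[BusRdX]  L2: P0=I P1=I P2=I P3=M  mem[L2]=60
5. P1: store L4 := 74  bus=[BusRdX]  L4: P0=I P1=M P2=I P3=I  mem[L4]=60
6. P0: load  L1  bus=[BusRd,Flush]  L1: P0=S P1=S P2=I P3=I  mem[L1]=57
7. P1: store L3 := 31  bus=[BusRdX]  L3: P0=I P1=M P2=I P3=I  mem[L3]=80
8. P1: load  L1  bus=[-]  L1: P0=S P1=S P2=I P3=I  mem[L1]=57
9. P1: load  L4  bus=[-]  L4: P0=I P1=M P2=I P3=I  mem[L4]=60
10. P2: store L4 := 17  bus=[BusRdX,Flush]  L4: P0=I P1=I P2=M P3=I  mem[L4]=74
11. P1: load  L0  bus=[BusRd]  L0: P0=I P1=S P2=I P3=I  mem[L0]=80
12. P3: load  L4  bus=[BusRd,Flush]  L4: P0=I P1=I P2=S P3=S  mem[L4]=17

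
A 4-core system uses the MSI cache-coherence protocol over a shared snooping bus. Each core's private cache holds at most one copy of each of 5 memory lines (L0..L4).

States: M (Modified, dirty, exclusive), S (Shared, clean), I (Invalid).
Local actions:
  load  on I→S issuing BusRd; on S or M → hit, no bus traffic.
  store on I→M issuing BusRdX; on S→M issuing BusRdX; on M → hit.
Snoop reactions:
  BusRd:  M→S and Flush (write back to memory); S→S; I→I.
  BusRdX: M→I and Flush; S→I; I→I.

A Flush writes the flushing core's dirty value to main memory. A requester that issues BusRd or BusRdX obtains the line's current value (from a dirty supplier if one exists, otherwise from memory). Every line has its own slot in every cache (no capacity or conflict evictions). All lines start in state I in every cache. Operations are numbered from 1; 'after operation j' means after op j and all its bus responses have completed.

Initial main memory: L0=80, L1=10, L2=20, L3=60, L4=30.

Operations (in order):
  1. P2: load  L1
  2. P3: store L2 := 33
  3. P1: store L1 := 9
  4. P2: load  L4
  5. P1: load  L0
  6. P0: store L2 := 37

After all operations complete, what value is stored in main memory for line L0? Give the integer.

memory[L0] = 80

step 1: P2: load  L1  ⟶  IISI  (L1)  txn=BusRd  M[L1]=10
step 2: P3: store L2 := 33  ⟶  IIIM  (L2)  txn=BusRdX  M[L2]=20
step 3: P1: store L1 := 9  ⟶  IMII  (L1)  txn=BusRdX  M[L1]=10
step 4: P2: load  L4  ⟶  IISI  (L4)  txn=BusRd  M[L4]=30
step 5: P1: load  L0  ⟶  ISII  (L0)  txn=BusRd  M[L0]=80
step 6: P0: store L2 := 37  ⟶  MIII  (L2)  txn=BusRdX+Flush  M[L2]=33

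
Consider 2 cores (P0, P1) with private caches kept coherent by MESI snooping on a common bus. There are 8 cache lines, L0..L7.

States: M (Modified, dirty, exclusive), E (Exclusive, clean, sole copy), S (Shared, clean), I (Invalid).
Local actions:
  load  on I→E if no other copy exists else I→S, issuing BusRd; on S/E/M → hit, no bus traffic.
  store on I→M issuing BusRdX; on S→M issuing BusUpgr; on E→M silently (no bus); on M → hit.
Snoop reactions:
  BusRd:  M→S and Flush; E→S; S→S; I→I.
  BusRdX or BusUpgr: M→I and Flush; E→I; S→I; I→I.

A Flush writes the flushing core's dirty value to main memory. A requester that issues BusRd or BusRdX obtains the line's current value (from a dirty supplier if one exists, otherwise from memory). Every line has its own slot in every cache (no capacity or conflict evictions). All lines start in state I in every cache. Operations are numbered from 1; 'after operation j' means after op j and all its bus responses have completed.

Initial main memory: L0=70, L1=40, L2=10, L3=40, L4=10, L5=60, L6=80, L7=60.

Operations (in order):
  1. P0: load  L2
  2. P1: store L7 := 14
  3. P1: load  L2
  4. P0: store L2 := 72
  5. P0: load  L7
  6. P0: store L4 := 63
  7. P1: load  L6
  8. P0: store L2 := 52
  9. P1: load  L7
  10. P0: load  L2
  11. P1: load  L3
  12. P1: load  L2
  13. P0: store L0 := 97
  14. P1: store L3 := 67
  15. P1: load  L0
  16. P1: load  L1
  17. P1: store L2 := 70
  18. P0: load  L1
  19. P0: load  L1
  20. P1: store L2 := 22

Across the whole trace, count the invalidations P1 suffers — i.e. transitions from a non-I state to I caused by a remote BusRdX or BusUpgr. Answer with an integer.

invalidations = 1

  op1 P0: load  L2 → E/I on L2; bus BusRd; mem=10
  op2 P1: store L7 := 14 → I/M on L7; bus BusRdX; mem=60
  op3 P1: load  L2 → S/S on L2; bus BusRd; mem=10
  op4 P0: store L2 := 72 → M/I on L2; bus BusUpgr; mem=10
  op5 P0: load  L7 → S/S on L7; bus BusRd Flush; mem=14
  op6 P0: store L4 := 63 → M/I on L4; bus BusRdX; mem=10
  op7 P1: load  L6 → I/E on L6; bus BusRd; mem=80
  op8 P0: store L2 := 52 → M/I on L2; bus (none); mem=10
  op9 P1: load  L7 → S/S on L7; bus (none); mem=14
  op10 P0: load  L2 → M/I on L2; bus (none); mem=10
  op11 P1: load  L3 → I/E on L3; bus BusRd; mem=40
  op12 P1: load  L2 → S/S on L2; bus BusRd Flush; mem=52
  op13 P0: store L0 := 97 → M/I on L0; bus BusRdX; mem=70
  op14 P1: store L3 := 67 → I/M on L3; bus (none); mem=40
  op15 P1: load  L0 → S/S on L0; bus BusRd Flush; mem=97
  op16 P1: load  L1 → I/E on L1; bus BusRd; mem=40
  op17 P1: store L2 := 70 → I/M on L2; bus BusUpgr; mem=52
  op18 P0: load  L1 → S/S on L1; bus BusRd; mem=40
  op19 P0: load  L1 → S/S on L1; bus (none); mem=40
  op20 P1: store L2 := 22 → I/M on L2; bus (none); mem=52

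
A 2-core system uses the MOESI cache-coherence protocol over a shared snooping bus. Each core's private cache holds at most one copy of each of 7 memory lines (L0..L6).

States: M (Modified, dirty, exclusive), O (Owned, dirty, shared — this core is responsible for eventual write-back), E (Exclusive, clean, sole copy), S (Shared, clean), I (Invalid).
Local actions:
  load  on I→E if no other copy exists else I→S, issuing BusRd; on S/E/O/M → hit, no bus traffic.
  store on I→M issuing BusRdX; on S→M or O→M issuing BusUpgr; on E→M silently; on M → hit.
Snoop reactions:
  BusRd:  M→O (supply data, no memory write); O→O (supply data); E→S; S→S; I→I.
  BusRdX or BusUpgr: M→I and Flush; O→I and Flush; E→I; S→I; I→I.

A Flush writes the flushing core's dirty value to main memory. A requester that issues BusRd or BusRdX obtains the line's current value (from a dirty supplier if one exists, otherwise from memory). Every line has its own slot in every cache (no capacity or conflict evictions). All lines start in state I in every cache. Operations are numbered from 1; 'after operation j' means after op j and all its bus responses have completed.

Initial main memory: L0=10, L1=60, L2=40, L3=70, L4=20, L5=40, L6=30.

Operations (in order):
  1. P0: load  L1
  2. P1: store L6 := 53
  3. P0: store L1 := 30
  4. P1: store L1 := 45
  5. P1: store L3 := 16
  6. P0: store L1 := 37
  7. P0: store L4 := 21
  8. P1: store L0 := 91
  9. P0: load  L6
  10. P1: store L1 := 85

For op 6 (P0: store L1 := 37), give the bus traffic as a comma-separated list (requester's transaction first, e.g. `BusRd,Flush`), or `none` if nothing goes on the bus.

step 1: P0: load  L1  ⟶  EI  (L1)  txn=BusRd  M[L1]=60
step 2: P1: store L6 := 53  ⟶  IM  (L6)  txn=BusRdX  M[L6]=30
step 3: P0: store L1 := 30  ⟶  MI  (L1)  txn=∅  M[L1]=60
step 4: P1: store L1 := 45  ⟶  IM  (L1)  txn=BusRdX+Flush  M[L1]=30
step 5: P1: store L3 := 16  ⟶  IM  (L3)  txn=BusRdX  M[L3]=70
step 6: P0: store L1 := 37  ⟶  MI  (L1)  txn=BusRdX+Flush  M[L1]=45
step 7: P0: store L4 := 21  ⟶  MI  (L4)  txn=BusRdX  M[L4]=20
step 8: P1: store L0 := 91  ⟶  IM  (L0)  txn=BusRdX  M[L0]=10
step 9: P0: load  L6  ⟶  SO  (L6)  txn=BusRd  M[L6]=30
step 10: P1: store L1 := 85  ⟶  IM  (L1)  txn=BusRdX+Flush  M[L1]=37

bus = BusRdX,Flush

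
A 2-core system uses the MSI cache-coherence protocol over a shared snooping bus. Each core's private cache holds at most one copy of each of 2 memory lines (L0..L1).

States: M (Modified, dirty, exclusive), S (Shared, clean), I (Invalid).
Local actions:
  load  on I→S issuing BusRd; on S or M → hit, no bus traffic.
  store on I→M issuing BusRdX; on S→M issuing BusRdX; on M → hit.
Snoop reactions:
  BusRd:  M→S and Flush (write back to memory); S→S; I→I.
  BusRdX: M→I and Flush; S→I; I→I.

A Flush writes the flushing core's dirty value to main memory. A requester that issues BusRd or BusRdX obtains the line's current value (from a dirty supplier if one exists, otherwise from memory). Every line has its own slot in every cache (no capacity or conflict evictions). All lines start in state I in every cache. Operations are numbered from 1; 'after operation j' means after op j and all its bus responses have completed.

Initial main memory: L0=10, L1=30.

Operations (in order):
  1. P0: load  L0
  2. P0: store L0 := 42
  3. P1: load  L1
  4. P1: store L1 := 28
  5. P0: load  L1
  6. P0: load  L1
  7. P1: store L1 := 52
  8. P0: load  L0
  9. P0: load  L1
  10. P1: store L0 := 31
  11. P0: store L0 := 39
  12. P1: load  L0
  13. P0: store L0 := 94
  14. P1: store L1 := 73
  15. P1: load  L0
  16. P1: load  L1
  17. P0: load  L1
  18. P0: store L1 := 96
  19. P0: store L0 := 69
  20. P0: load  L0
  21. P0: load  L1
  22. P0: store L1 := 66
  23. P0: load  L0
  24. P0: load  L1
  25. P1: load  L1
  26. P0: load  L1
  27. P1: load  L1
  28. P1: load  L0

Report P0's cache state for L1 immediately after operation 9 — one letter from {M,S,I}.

state = S

step 1: P0: load  L0  ⟶  SI  (L0)  txn=BusRd  M[L0]=10
step 2: P0: store L0 := 42  ⟶  MI  (L0)  txn=BusRdX  M[L0]=10
step 3: P1: load  L1  ⟶  IS  (L1)  txn=BusRd  M[L1]=30
step 4: P1: store L1 := 28  ⟶  IM  (L1)  txn=BusRdX  M[L1]=30
step 5: P0: load  L1  ⟶  SS  (L1)  txn=BusRd+Flush  M[L1]=28
step 6: P0: load  L1  ⟶  SS  (L1)  txn=∅  M[L1]=28
step 7: P1: store L1 := 52  ⟶  IM  (L1)  txn=BusRdX  M[L1]=28
step 8: P0: load  L0  ⟶  MI  (L0)  txn=∅  M[L0]=10
step 9: P0: load  L1  ⟶  SS  (L1)  txn=BusRd+Flush  M[L1]=52
step 10: P1: store L0 := 31  ⟶  IM  (L0)  txn=BusRdX+Flush  M[L0]=42
step 11: P0: store L0 := 39  ⟶  MI  (L0)  txn=BusRdX+Flush  M[L0]=31
step 12: P1: load  L0  ⟶  SS  (L0)  txn=BusRd+Flush  M[L0]=39
step 13: P0: store L0 := 94  ⟶  MI  (L0)  txn=BusRdX  M[L0]=39
step 14: P1: store L1 := 73  ⟶  IM  (L1)  txn=BusRdX  M[L1]=52
step 15: P1: load  L0  ⟶  SS  (L0)  txn=BusRd+Flush  M[L0]=94
step 16: P1: load  L1  ⟶  IM  (L1)  txn=∅  M[L1]=52
step 17: P0: load  L1  ⟶  SS  (L1)  txn=BusRd+Flush  M[L1]=73
step 18: P0: store L1 := 96  ⟶  MI  (L1)  txn=BusRdX  M[L1]=73
step 19: P0: store L0 := 69  ⟶  MI  (L0)  txn=BusRdX  M[L0]=94
step 20: P0: load  L0  ⟶  MI  (L0)  txn=∅  M[L0]=94
step 21: P0: load  L1  ⟶  MI  (L1)  txn=∅  M[L1]=73
step 22: P0: store L1 := 66  ⟶  MI  (L1)  txn=∅  M[L1]=73
step 23: P0: load  L0  ⟶  MI  (L0)  txn=∅  M[L0]=94
step 24: P0: load  L1  ⟶  MI  (L1)  txn=∅  M[L1]=73
step 25: P1: load  L1  ⟶  SS  (L1)  txn=BusRd+Flush  M[L1]=66
step 26: P0: load  L1  ⟶  SS  (L1)  txn=∅  M[L1]=66
step 27: P1: load  L1  ⟶  SS  (L1)  txn=∅  M[L1]=66
step 28: P1: load  L0  ⟶  SS  (L0)  txn=BusRd+Flush  M[L0]=69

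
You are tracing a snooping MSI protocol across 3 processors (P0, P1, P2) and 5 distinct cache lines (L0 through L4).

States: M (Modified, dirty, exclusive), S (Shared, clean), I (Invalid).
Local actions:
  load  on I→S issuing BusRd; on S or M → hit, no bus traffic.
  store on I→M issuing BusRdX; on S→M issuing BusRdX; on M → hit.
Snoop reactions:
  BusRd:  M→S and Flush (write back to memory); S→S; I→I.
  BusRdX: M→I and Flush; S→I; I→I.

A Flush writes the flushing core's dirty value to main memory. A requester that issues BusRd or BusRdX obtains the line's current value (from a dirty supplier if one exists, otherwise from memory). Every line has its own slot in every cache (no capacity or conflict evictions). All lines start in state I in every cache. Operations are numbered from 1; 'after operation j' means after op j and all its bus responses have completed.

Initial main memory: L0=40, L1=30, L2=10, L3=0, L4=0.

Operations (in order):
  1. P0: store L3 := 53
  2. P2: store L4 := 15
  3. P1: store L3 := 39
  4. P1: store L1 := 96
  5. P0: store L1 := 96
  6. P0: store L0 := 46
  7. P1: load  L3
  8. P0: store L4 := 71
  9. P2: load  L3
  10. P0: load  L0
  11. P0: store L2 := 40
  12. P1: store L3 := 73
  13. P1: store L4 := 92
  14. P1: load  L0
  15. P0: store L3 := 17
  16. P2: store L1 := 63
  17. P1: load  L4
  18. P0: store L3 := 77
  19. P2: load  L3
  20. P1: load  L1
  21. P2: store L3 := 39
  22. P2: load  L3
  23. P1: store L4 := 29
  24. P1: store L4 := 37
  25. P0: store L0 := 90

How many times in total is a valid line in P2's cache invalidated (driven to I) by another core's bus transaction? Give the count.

invalidations = 2

  op1 P0: store L3 := 53 → M/I/I on L3; bus BusRdX; mem=0
  op2 P2: store L4 := 15 → I/I/M on L4; bus BusRdX; mem=0
  op3 P1: store L3 := 39 → I/M/I on L3; bus BusRdX Flush; mem=53
  op4 P1: store L1 := 96 → I/M/I on L1; bus BusRdX; mem=30
  op5 P0: store L1 := 96 → M/I/I on L1; bus BusRdX Flush; mem=96
  op6 P0: store L0 := 46 → M/I/I on L0; bus BusRdX; mem=40
  op7 P1: load  L3 → I/M/I on L3; bus (none); mem=53
  op8 P0: store L4 := 71 → M/I/I on L4; bus BusRdX Flush; mem=15
  op9 P2: load  L3 → I/S/S on L3; bus BusRd Flush; mem=39
  op10 P0: load  L0 → M/I/I on L0; bus (none); mem=40
  op11 P0: store L2 := 40 → M/I/I on L2; bus BusRdX; mem=10
  op12 P1: store L3 := 73 → I/M/I on L3; bus BusRdX; mem=39
  op13 P1: store L4 := 92 → I/M/I on L4; bus BusRdX Flush; mem=71
  op14 P1: load  L0 → S/S/I on L0; bus BusRd Flush; mem=46
  op15 P0: store L3 := 17 → M/I/I on L3; bus BusRdX Flush; mem=73
  op16 P2: store L1 := 63 → I/I/M on L1; bus BusRdX Flush; mem=96
  op17 P1: load  L4 → I/M/I on L4; bus (none); mem=71
  op18 P0: store L3 := 77 → M/I/I on L3; bus (none); mem=73
  op19 P2: load  L3 → S/I/S on L3; bus BusRd Flush; mem=77
  op20 P1: load  L1 → I/S/S on L1; bus BusRd Flush; mem=63
  op21 P2: store L3 := 39 → I/I/M on L3; bus BusRdX; mem=77
  op22 P2: load  L3 → I/I/M on L3; bus (none); mem=77
  op23 P1: store L4 := 29 → I/M/I on L4; bus (none); mem=71
  op24 P1: store L4 := 37 → I/M/I on L4; bus (none); mem=71
  op25 P0: store L0 := 90 → M/I/I on L0; bus BusRdX; mem=46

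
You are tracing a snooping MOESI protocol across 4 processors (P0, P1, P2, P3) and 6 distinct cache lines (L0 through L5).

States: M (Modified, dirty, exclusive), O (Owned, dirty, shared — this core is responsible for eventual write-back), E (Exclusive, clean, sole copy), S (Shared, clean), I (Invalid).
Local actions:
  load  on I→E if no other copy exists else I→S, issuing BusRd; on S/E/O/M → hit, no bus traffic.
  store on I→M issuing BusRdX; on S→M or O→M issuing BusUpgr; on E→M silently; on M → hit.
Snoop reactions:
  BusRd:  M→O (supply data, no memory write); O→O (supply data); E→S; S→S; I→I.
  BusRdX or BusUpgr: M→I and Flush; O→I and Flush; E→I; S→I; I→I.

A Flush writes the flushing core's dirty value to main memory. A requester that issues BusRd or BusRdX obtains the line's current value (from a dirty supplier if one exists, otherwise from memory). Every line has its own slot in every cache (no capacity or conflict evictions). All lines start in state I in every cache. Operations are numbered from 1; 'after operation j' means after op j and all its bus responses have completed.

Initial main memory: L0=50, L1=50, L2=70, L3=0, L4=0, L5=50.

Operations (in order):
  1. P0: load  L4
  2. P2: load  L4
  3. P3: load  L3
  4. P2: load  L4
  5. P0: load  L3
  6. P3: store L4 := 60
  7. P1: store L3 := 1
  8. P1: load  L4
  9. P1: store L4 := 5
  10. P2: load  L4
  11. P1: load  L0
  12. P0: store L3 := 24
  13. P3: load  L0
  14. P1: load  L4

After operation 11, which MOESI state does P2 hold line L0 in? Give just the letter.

  op1 P0: load  L4 → E/I/I/I on L4; bus BusRd; mem=0
  op2 P2: load  L4 → S/I/S/I on L4; bus BusRd; mem=0
  op3 P3: load  L3 → I/I/I/E on L3; bus BusRd; mem=0
  op4 P2: load  L4 → S/I/S/I on L4; bus (none); mem=0
  op5 P0: load  L3 → S/I/I/S on L3; bus BusRd; mem=0
  op6 P3: store L4 := 60 → I/I/I/M on L4; bus BusRdX; mem=0
  op7 P1: store L3 := 1 → I/M/I/I on L3; bus BusRdX; mem=0
  op8 P1: load  L4 → I/S/I/O on L4; bus BusRd; mem=0
  op9 P1: store L4 := 5 → I/M/I/I on L4; bus BusUpgr Flush; mem=60
  op10 P2: load  L4 → I/O/S/I on L4; bus BusRd; mem=60
  op11 P1: load  L0 → I/E/I/I on L0; bus BusRd; mem=50
  op12 P0: store L3 := 24 → M/I/I/I on L3; bus BusRdX Flush; mem=1
  op13 P3: load  L0 → I/S/I/S on L0; bus BusRd; mem=50
  op14 P1: load  L4 → I/O/S/I on L4; bus (none); mem=60

state = I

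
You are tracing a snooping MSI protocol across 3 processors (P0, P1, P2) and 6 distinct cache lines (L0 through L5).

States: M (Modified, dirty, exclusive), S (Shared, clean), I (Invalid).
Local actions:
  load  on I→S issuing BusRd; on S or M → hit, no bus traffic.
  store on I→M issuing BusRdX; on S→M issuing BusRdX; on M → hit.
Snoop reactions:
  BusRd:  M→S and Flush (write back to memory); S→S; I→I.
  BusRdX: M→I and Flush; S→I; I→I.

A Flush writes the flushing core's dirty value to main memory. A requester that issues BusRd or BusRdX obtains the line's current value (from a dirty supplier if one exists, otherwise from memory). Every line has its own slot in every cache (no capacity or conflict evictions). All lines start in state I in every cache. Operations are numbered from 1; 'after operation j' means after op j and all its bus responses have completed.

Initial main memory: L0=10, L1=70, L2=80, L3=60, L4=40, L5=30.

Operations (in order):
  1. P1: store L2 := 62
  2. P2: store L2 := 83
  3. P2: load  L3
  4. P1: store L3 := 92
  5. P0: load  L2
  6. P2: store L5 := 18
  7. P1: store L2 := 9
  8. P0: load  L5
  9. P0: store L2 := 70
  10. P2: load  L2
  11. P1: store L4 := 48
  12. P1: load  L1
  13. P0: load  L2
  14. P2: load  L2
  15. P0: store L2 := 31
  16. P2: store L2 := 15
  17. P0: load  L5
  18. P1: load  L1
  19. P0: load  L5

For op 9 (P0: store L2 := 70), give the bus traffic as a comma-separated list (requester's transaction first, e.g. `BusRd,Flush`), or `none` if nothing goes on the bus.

  op1 P1: store L2 := 62 → I/M/I on L2; bus BusRdX; mem=80
  op2 P2: store L2 := 83 → I/I/M on L2; bus BusRdX Flush; mem=62
  op3 P2: load  L3 → I/I/S on L3; bus BusRd; mem=60
  op4 P1: store L3 := 92 → I/M/I on L3; bus BusRdX; mem=60
  op5 P0: load  L2 → S/I/S on L2; bus BusRd Flush; mem=83
  op6 P2: store L5 := 18 → I/I/M on L5; bus BusRdX; mem=30
  op7 P1: store L2 := 9 → I/M/I on L2; bus BusRdX; mem=83
  op8 P0: load  L5 → S/I/S on L5; bus BusRd Flush; mem=18
  op9 P0: store L2 := 70 → M/I/I on L2; bus BusRdX Flush; mem=9
  op10 P2: load  L2 → S/I/S on L2; bus BusRd Flush; mem=70
  op11 P1: store L4 := 48 → I/M/I on L4; bus BusRdX; mem=40
  op12 P1: load  L1 → I/S/I on L1; bus BusRd; mem=70
  op13 P0: load  L2 → S/I/S on L2; bus (none); mem=70
  op14 P2: load  L2 → S/I/S on L2; bus (none); mem=70
  op15 P0: store L2 := 31 → M/I/I on L2; bus BusRdX; mem=70
  op16 P2: store L2 := 15 → I/I/M on L2; bus BusRdX Flush; mem=31
  op17 P0: load  L5 → S/I/S on L5; bus (none); mem=18
  op18 P1: load  L1 → I/S/I on L1; bus (none); mem=70
  op19 P0: load  L5 → S/I/S on L5; bus (none); mem=18

bus = BusRdX,Flush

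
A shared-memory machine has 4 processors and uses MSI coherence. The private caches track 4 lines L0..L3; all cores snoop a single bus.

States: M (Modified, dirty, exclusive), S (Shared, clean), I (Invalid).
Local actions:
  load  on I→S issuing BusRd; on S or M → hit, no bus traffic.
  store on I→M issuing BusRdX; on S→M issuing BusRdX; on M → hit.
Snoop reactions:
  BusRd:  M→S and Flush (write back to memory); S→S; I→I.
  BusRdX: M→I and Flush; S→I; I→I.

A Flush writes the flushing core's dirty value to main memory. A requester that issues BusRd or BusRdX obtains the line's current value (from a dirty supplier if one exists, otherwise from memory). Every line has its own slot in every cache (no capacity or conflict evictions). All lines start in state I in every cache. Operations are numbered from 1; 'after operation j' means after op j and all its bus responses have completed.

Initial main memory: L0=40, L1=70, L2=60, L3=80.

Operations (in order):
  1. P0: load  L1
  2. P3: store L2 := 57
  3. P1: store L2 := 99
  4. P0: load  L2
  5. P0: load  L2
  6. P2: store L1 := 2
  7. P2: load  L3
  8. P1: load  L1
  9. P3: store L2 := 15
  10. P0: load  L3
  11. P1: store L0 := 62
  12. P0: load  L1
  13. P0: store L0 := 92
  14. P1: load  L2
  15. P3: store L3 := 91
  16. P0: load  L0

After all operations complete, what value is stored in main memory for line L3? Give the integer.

memory[L3] = 80

  op1 P0: load  L1 → S/I/I/I on L1; bus BusRd; mem=70
  op2 P3: store L2 := 57 → I/I/I/M on L2; bus BusRdX; mem=60
  op3 P1: store L2 := 99 → I/M/I/I on L2; bus BusRdX Flush; mem=57
  op4 P0: load  L2 → S/S/I/I on L2; bus BusRd Flush; mem=99
  op5 P0: load  L2 → S/S/I/I on L2; bus (none); mem=99
  op6 P2: store L1 := 2 → I/I/M/I on L1; bus BusRdX; mem=70
  op7 P2: load  L3 → I/I/S/I on L3; bus BusRd; mem=80
  op8 P1: load  L1 → I/S/S/I on L1; bus BusRd Flush; mem=2
  op9 P3: store L2 := 15 → I/I/I/M on L2; bus BusRdX; mem=99
  op10 P0: load  L3 → S/I/S/I on L3; bus BusRd; mem=80
  op11 P1: store L0 := 62 → I/M/I/I on L0; bus BusRdX; mem=40
  op12 P0: load  L1 → S/S/S/I on L1; bus BusRd; mem=2
  op13 P0: store L0 := 92 → M/I/I/I on L0; bus BusRdX Flush; mem=62
  op14 P1: load  L2 → I/S/I/S on L2; bus BusRd Flush; mem=15
  op15 P3: store L3 := 91 → I/I/I/M on L3; bus BusRdX; mem=80
  op16 P0: load  L0 → M/I/I/I on L0; bus (none); mem=62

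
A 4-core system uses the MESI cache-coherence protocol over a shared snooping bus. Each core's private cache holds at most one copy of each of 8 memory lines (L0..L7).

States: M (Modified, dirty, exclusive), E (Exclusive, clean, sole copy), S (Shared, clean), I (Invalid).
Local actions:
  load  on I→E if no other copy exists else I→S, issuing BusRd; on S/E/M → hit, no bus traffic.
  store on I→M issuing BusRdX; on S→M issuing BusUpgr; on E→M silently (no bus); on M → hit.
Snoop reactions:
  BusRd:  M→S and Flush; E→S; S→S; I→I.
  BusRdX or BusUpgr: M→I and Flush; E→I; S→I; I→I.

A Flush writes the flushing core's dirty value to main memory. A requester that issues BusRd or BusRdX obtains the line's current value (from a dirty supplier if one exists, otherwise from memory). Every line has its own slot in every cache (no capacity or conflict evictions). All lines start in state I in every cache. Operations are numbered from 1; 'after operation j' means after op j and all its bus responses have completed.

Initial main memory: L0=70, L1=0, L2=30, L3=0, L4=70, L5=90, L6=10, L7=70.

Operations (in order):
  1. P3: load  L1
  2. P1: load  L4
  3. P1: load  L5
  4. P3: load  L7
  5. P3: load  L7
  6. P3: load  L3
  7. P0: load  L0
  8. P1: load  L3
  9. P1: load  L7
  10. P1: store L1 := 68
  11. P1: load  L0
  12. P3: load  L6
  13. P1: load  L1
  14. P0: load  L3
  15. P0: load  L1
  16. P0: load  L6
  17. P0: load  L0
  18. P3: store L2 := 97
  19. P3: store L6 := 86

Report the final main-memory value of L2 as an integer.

[1] P3: load  L1 | P0:I, P1:I, P2:I, P3:E(0) | bus: BusRd
[2] P1: load  L4 | P0:I, P1:E(70), P2:I, P3:I | bus: BusRd
[3] P1: load  L5 | P0:I, P1:E(90), P2:I, P3:I | bus: BusRd
[4] P3: load  L7 | P0:I, P1:I, P2:I, P3:E(70) | bus: BusRd
[5] P3: load  L7 | P0:I, P1:I, P2:I, P3:E(70) | bus: none
[6] P3: load  L3 | P0:I, P1:I, P2:I, P3:E(0) | bus: BusRd
[7] P0: load  L0 | P0:E(70), P1:I, P2:I, P3:I | bus: BusRd
[8] P1: load  L3 | P0:I, P1:S(0), P2:I, P3:S(0) | bus: BusRd
[9] P1: load  L7 | P0:I, P1:S(70), P2:I, P3:S(70) | bus: BusRd
[10] P1: store L1 := 68 | P0:I, P1:M(68), P2:I, P3:I | bus: BusRdX
[11] P1: load  L0 | P0:S(70), P1:S(70), P2:I, P3:I | bus: BusRd
[12] P3: load  L6 | P0:I, P1:I, P2:I, P3:E(10) | bus: BusRd
[13] P1: load  L1 | P0:I, P1:M(68), P2:I, P3:I | bus: none
[14] P0: load  L3 | P0:S(0), P1:S(0), P2:I, P3:S(0) | bus: BusRd
[15] P0: load  L1 | P0:S(68), P1:S(68), P2:I, P3:I | bus: BusRd,Flush
[16] P0: load  L6 | P0:S(10), P1:I, P2:I, P3:S(10) | bus: BusRd
[17] P0: load  L0 | P0:S(70), P1:S(70), P2:I, P3:I | bus: none
[18] P3: store L2 := 97 | P0:I, P1:I, P2:I, P3:M(97) | bus: BusRdX
[19] P3: store L6 := 86 | P0:I, P1:I, P2:I, P3:M(86) | bus: BusUpgr

memory[L2] = 30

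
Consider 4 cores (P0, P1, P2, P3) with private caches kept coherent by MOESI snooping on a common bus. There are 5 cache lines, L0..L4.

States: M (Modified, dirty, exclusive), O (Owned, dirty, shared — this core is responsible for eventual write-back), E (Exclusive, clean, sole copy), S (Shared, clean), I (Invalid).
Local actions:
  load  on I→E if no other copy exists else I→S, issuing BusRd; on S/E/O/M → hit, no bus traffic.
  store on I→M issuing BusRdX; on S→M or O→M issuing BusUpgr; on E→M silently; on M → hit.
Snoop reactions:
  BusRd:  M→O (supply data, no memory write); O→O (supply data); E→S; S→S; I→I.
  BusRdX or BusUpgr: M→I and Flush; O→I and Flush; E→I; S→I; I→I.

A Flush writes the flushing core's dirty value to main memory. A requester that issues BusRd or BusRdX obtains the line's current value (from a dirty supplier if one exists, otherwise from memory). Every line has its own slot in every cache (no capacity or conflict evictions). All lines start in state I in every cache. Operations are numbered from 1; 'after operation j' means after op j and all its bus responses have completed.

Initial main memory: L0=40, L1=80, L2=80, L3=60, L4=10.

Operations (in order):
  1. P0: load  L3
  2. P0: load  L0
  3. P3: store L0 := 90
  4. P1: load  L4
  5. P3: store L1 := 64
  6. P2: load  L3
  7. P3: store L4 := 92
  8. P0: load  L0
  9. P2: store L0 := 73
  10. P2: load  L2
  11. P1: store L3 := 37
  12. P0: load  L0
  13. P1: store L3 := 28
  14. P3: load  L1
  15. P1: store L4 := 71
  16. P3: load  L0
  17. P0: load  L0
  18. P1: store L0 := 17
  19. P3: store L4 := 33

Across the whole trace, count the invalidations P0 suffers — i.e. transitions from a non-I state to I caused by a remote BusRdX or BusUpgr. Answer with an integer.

1. P0: load  L3  bus=[BusRd]  L3: P0=E P1=I P2=I P3=I  mem[L3]=60
2. P0: load  L0  bus=[BusRd]  L0: P0=E P1=I P2=I P3=I  mem[L0]=40
3. P3: store L0 := 90  bus=[BusRdX]  L0: P0=I P1=I P2=I P3=M  mem[L0]=40
4. P1: load  L4  bus=[BusRd]  L4: P0=I P1=E P2=I P3=I  mem[L4]=10
5. P3: store L1 := 64  bus=[BusRdX]  L1: P0=I P1=I P2=I P3=M  mem[L1]=80
6. P2: load  L3  bus=[BusRd]  L3: P0=S P1=I P2=S P3=I  mem[L3]=60
7. P3: store L4 := 92  bus=[BusRdX]  L4: P0=I P1=I P2=I P3=M  mem[L4]=10
8. P0: load  L0  bus=[BusRd]  L0: P0=S P1=I P2=I P3=O  mem[L0]=40
9. P2: store L0 := 73  bus=[BusRdX,Flush]  L0: P0=I P1=I P2=M P3=I  mem[L0]=90
10. P2: load  L2  bus=[BusRd]  L2: P0=I P1=I P2=E P3=I  mem[L2]=80
11. P1: store L3 := 37  bus=[BusRdX]  L3: P0=I P1=M P2=I P3=I  mem[L3]=60
12. P0: load  L0  bus=[BusRd]  L0: P0=S P1=I P2=O P3=I  mem[L0]=90
13. P1: store L3 := 28  bus=[-]  L3: P0=I P1=M P2=I P3=I  mem[L3]=60
14. P3: load  L1  bus=[-]  L1: P0=I P1=I P2=I P3=M  mem[L1]=80
15. P1: store L4 := 71  bus=[BusRdX,Flush]  L4: P0=I P1=M P2=I P3=I  mem[L4]=92
16. P3: load  L0  bus=[BusRd]  L0: P0=S P1=I P2=O P3=S  mem[L0]=90
17. P0: load  L0  bus=[-]  L0: P0=S P1=I P2=O P3=S  mem[L0]=90
18. P1: store L0 := 17  bus=[BusRdX,Flush]  L0: P0=I P1=M P2=I P3=I  mem[L0]=73
19. P3: store L4 := 33  bus=[BusRdX,Flush]  L4: P0=I P1=I P2=I P3=M  mem[L4]=71

invalidations = 4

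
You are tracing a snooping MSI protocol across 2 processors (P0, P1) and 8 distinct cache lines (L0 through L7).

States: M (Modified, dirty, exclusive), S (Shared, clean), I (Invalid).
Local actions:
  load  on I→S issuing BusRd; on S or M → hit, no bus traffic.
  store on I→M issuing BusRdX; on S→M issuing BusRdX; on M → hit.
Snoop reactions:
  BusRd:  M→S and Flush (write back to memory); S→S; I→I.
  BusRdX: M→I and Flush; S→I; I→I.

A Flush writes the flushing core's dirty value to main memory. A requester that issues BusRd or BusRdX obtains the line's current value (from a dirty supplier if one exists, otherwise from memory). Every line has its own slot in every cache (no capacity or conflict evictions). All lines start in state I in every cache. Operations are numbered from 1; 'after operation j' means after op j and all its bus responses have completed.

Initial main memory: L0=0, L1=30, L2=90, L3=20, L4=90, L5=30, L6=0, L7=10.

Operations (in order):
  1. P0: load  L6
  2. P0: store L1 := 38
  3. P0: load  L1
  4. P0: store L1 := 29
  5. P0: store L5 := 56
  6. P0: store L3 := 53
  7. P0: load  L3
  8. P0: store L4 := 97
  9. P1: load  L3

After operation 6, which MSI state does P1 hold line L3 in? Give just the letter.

[1] P0: load  L6 | P0:S(0), P1:I | bus: BusRd
[2] P0: store L1 := 38 | P0:M(38), P1:I | bus: BusRdX
[3] P0: load  L1 | P0:M(38), P1:I | bus: none
[4] P0: store L1 := 29 | P0:M(29), P1:I | bus: none
[5] P0: store L5 := 56 | P0:M(56), P1:I | bus: BusRdX
[6] P0: store L3 := 53 | P0:M(53), P1:I | bus: BusRdX
[7] P0: load  L3 | P0:M(53), P1:I | bus: none
[8] P0: store L4 := 97 | P0:M(97), P1:I | bus: BusRdX
[9] P1: load  L3 | P0:S(53), P1:S(53) | bus: BusRd,Flush

state = I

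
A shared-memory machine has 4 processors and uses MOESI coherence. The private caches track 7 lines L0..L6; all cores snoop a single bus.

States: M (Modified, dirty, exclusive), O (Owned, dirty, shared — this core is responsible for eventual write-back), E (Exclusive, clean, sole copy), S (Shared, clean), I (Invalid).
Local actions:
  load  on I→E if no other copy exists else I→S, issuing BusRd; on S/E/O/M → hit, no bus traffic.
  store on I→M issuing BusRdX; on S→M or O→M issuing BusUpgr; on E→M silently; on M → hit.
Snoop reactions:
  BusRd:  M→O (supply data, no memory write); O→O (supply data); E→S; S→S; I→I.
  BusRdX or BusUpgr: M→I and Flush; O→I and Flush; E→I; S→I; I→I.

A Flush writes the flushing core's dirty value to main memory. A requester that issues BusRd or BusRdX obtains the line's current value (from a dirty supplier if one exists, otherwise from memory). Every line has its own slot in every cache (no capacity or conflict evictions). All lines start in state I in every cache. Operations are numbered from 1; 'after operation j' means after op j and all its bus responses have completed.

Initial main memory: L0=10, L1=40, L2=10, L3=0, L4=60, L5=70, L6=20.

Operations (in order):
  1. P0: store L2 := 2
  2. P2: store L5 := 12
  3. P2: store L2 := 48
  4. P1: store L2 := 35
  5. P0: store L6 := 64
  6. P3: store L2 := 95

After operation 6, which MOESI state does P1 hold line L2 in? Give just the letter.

1. P0: store L2 := 2  bus=[BusRdX]  L2: P0=M P1=I P2=I P3=I  mem[L2]=10
2. P2: store L5 := 12  bus=[BusRdX]  L5: P0=I P1=I P2=M P3=I  mem[L5]=70
3. P2: store L2 := 48  bus=[BusRdX,Flush]  L2: P0=I P1=I P2=M P3=I  mem[L2]=2
4. P1: store L2 := 35  bus=[BusRdX,Flush]  L2: P0=I P1=M P2=I P3=I  mem[L2]=48
5. P0: store L6 := 64  bus=[BusRdX]  L6: P0=M P1=I P2=I P3=I  mem[L6]=20
6. P3: store L2 := 95  bus=[BusRdX,Flush]  L2: P0=I P1=I P2=I P3=M  mem[L2]=35

state = I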